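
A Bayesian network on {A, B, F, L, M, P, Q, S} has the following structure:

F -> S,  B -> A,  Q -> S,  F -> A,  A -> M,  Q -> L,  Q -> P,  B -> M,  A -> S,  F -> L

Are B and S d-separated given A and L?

Enumerating the 6 paths from B to S and testing each for blocking by {A, L}:
  1. B → M ← A ← F → L ← Q → S — M:collider[blocks]; A:chain[blocks]; F:fork[open]; L:collider[open]; Q:fork[open] ⇒ blocked
  2. B → M ← A ← F → S — M:collider[blocks]; A:chain[blocks]; F:fork[open] ⇒ blocked
  3. B → M ← A → S — M:collider[blocks]; A:fork[blocks] ⇒ blocked
  4. B → A ← F → L ← Q → S — A:collider[open]; F:fork[open]; L:collider[open]; Q:fork[open] ⇒ active
  5. B → A ← F → S — A:collider[open]; F:fork[open] ⇒ active
  6. B → A → S — A:chain[blocks] ⇒ blocked
Because an active path exists, B and S are not d-separated.

No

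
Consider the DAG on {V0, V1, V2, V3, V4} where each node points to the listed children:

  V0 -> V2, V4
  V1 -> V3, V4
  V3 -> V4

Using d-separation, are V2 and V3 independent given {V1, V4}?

2 paths connect V2 and V3; each must be blocked for d-separation to hold:
  1. V2 ← V0 → V4 ← V1 → V3 — V0:fork[open]; V4:collider[open]; V1:fork[blocks] ⇒ blocked
  2. V2 ← V0 → V4 ← V3 — V0:fork[open]; V4:collider[open] ⇒ active
Because an active path exists, V2 and V3 are not d-separated.

No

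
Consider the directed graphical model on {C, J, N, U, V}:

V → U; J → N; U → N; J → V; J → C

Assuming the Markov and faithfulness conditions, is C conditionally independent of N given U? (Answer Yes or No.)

There are 2 undirected paths between C and N; checking each against the conditioning set {U}:
Path 1: C ← J → N
  J is a fork and J is not conditioned on — no node blocks this path, so it is active.
Path 2: C ← J → V → U → N
  U is a chain here and U is conditioned on, so the path is blocked at U.
Since the path C ← J → N is active, C and N are not d-separated given {U}.

No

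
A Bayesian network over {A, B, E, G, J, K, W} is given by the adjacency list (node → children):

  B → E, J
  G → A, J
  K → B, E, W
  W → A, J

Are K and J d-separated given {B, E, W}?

Yes

4 paths connect K and J; each must be blocked for d-separation to hold:
  1. K → B → J — B:chain[blocks] ⇒ blocked
  2. K → E ← B → J — E:collider[open]; B:fork[blocks] ⇒ blocked
  3. K → W → J — W:chain[blocks] ⇒ blocked
  4. K → W → A ← G → J — W:chain[blocks]; A:collider[blocks]; G:fork[open] ⇒ blocked
Every path is blocked, so K and J are d-separated given {B, E, W}.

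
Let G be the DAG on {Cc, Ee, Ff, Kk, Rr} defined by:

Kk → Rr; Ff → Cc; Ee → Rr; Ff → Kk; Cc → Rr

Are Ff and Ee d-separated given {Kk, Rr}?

No

We examine all 2 paths between Ff and Ee:
Path 1: Ff → Kk → Rr ← Ee
  Kk is a chain here and Kk is conditioned on, so the path is blocked at Kk.
Path 2: Ff → Cc → Rr ← Ee
  Cc is a chain and Cc is not conditioned on; Rr is a collider and Rr is conditioned on, which opens it — no node blocks this path, so it is active.
At least one path is unblocked, so d-separation fails.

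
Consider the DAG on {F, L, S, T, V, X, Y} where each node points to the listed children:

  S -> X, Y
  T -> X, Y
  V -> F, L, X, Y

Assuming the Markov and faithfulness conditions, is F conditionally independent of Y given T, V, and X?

Yes

We examine all 3 paths between F and Y:
  1. F ← V → Y — V:fork[blocks] ⇒ blocked
  2. F ← V → X ← S → Y — V:fork[blocks]; X:collider[open]; S:fork[open] ⇒ blocked
  3. F ← V → X ← T → Y — V:fork[blocks]; X:collider[open]; T:fork[blocks] ⇒ blocked
Every path is blocked, so F and Y are d-separated given {T, V, X}.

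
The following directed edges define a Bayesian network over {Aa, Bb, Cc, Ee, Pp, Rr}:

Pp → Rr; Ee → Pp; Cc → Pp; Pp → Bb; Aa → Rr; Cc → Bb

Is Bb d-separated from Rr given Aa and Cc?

There are 2 undirected paths between Bb and Rr; checking each against the conditioning set {Aa, Cc}:
Path 1: Bb ← Pp → Rr
  Pp is a fork and Pp is not conditioned on — no node blocks this path, so it is active.
Path 2: Bb ← Cc → Pp → Rr
  Cc is a fork here and Cc is conditioned on, so the path is blocked at Cc.
At least one path is unblocked, so d-separation fails.

No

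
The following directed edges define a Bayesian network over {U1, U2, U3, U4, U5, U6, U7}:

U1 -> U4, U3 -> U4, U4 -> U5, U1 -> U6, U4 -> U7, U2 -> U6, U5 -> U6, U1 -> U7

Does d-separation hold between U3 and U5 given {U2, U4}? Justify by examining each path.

Yes — U3 and U5 are d-separated given {U2, U4}.

We examine all 3 paths between U3 and U5:
Path 1: U3 → U4 → U7 ← U1 → U6 ← U5
  U4 is a chain here and U4 is conditioned on, so the path is blocked at U4.
Path 2: U3 → U4 ← U1 → U6 ← U5
  U6 is a collider here and neither U6 nor any of its descendants is conditioned on, so the collider stays closed — the path is blocked at U6.
Path 3: U3 → U4 → U5
  U4 is a chain here and U4 is conditioned on, so the path is blocked at U4.
Every path is blocked, so U3 and U5 are d-separated given {U2, U4}.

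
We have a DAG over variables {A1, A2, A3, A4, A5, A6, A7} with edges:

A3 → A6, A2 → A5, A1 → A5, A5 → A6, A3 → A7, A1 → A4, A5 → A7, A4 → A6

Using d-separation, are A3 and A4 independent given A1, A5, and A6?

No — A3 and A4 are not d-separated given {A1, A5, A6}.

Enumerating the 4 paths from A3 to A4 and testing each for blocking by {A1, A5, A6}:
Path 1: A3 → A7 ← A5 → A6 ← A4
  A7 is a collider here and neither A7 nor any of its descendants is conditioned on, so the collider stays closed — the path is blocked at A7.
Path 2: A3 → A7 ← A5 ← A1 → A4
  A7 is a collider here and neither A7 nor any of its descendants is conditioned on, so the collider stays closed — the path is blocked at A7.
Path 3: A3 → A6 ← A5 ← A1 → A4
  A5 is a chain here and A5 is conditioned on, so the path is blocked at A5.
Path 4: A3 → A6 ← A4
  A6 is a collider and A6 is conditioned on, which opens it — no node blocks this path, so it is active.
Because an active path exists, A3 and A4 are not d-separated.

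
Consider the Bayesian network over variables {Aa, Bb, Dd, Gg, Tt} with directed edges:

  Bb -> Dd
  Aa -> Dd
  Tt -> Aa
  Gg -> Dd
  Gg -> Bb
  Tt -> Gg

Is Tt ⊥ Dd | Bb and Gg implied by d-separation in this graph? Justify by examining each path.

There are 3 undirected paths between Tt and Dd; checking each against the conditioning set {Bb, Gg}:
  1. Tt → Aa → Dd — Aa:chain[open] ⇒ active
  2. Tt → Gg → Dd — Gg:chain[blocks] ⇒ blocked
  3. Tt → Gg → Bb → Dd — Gg:chain[blocks]; Bb:chain[blocks] ⇒ blocked
At least one path is unblocked, so d-separation fails.

No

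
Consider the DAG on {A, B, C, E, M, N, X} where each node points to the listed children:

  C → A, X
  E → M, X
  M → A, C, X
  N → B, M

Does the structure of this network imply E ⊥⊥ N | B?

We examine all 4 paths between E and N:
Path 1: E → X ← M ← N
  X is a collider here and neither X nor any of its descendants is conditioned on, so the collider stays closed — the path is blocked at X.
Path 2: E → X ← C ← M ← N
  X is a collider here and neither X nor any of its descendants is conditioned on, so the collider stays closed — the path is blocked at X.
Path 3: E → X ← C → A ← M ← N
  X is a collider here and neither X nor any of its descendants is conditioned on, so the collider stays closed — the path is blocked at X.
Path 4: E → M ← N
  M is a collider here and neither M nor any of its descendants is conditioned on, so the collider stays closed — the path is blocked at M.
Since every path is blocked, d-separation holds.

Yes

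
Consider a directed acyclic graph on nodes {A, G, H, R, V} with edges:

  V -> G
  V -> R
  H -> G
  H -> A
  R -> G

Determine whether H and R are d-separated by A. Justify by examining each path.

There are 2 undirected paths between H and R; checking each against the conditioning set {A}:
Path 1: H → G ← V → R
  G is a collider here and neither G nor any of its descendants is conditioned on, so the collider stays closed — the path is blocked at G.
Path 2: H → G ← R
  G is a collider here and neither G nor any of its descendants is conditioned on, so the collider stays closed — the path is blocked at G.
Every path is blocked, so H and R are d-separated given {A}.

Yes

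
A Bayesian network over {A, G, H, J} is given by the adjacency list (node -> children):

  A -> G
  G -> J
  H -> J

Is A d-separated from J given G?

Yes

There is one path between A and J:
  1. A → G → J — G:chain[blocks] ⇒ blocked
Since every path is blocked, d-separation holds.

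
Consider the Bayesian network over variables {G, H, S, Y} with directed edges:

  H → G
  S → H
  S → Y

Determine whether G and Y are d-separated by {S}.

The only undirected path from G to Y is:
Path 1: G ← H ← S → Y
  S is a fork here and S is conditioned on, so the path is blocked at S.
All paths are blocked; G ⊥ Y | {S} holds.

Yes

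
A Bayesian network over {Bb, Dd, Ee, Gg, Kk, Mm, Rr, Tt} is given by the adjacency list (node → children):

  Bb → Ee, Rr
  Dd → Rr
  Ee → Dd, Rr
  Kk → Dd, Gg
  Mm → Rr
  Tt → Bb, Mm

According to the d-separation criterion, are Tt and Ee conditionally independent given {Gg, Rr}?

6 paths connect Tt and Ee; each must be blocked for d-separation to hold:
Path 1: Tt → Bb → Rr ← Ee
  Bb is a chain and Bb is not conditioned on; Rr is a collider and Rr is conditioned on, which opens it — no node blocks this path, so it is active.
Path 2: Tt → Bb → Rr ← Dd ← Ee
  Bb is a chain and Bb is not conditioned on; Rr is a collider and Rr is conditioned on, which opens it; Dd is a chain and Dd is not conditioned on — no node blocks this path, so it is active.
Path 3: Tt → Bb → Ee
  Bb is a chain and Bb is not conditioned on — no node blocks this path, so it is active.
Path 4: Tt → Mm → Rr ← Bb → Ee
  Mm is a chain and Mm is not conditioned on; Rr is a collider and Rr is conditioned on, which opens it; Bb is a fork and Bb is not conditioned on — no node blocks this path, so it is active.
Path 5: Tt → Mm → Rr ← Ee
  Mm is a chain and Mm is not conditioned on; Rr is a collider and Rr is conditioned on, which opens it — no node blocks this path, so it is active.
Path 6: Tt → Mm → Rr ← Dd ← Ee
  Mm is a chain and Mm is not conditioned on; Rr is a collider and Rr is conditioned on, which opens it; Dd is a chain and Dd is not conditioned on — no node blocks this path, so it is active.
Because an active path exists, Tt and Ee are not d-separated.

No — Tt and Ee are not d-separated given {Gg, Rr}.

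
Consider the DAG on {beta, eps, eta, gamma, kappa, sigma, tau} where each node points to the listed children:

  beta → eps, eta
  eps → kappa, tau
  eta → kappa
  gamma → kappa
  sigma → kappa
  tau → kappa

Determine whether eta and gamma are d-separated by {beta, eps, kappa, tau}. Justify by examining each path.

No

3 paths connect eta and gamma; each must be blocked for d-separation to hold:
Path 1: eta ← beta → eps → tau → kappa ← gamma
  beta is a fork here and beta is conditioned on, so the path is blocked at beta.
Path 2: eta ← beta → eps → kappa ← gamma
  beta is a fork here and beta is conditioned on, so the path is blocked at beta.
Path 3: eta → kappa ← gamma
  kappa is a collider and kappa is conditioned on, which opens it — no node blocks this path, so it is active.
At least one path is unblocked, so d-separation fails.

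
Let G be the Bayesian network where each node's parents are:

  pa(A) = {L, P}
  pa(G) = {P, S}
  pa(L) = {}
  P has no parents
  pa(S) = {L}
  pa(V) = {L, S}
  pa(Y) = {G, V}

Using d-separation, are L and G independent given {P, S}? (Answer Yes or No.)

Yes

5 paths connect L and G; each must be blocked for d-separation to hold:
  1. L → V ← S → G — V:collider[blocks]; S:fork[blocks] ⇒ blocked
  2. L → V → Y ← G — V:chain[open]; Y:collider[blocks] ⇒ blocked
  3. L → S → V → Y ← G — S:chain[blocks]; V:chain[open]; Y:collider[blocks] ⇒ blocked
  4. L → S → G — S:chain[blocks] ⇒ blocked
  5. L → A ← P → G — A:collider[blocks]; P:fork[blocks] ⇒ blocked
Since every path is blocked, d-separation holds.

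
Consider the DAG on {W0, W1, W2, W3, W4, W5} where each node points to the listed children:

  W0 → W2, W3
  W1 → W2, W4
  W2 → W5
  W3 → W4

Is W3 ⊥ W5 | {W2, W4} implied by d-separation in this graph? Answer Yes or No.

Yes — W3 and W5 are d-separated given {W2, W4}.

Enumerating the 2 paths from W3 to W5 and testing each for blocking by {W2, W4}:
  1. W3 → W4 ← W1 → W2 → W5 — W4:collider[open]; W1:fork[open]; W2:chain[blocks] ⇒ blocked
  2. W3 ← W0 → W2 → W5 — W0:fork[open]; W2:chain[blocks] ⇒ blocked
All paths are blocked; W3 ⊥ W5 | {W2, W4} holds.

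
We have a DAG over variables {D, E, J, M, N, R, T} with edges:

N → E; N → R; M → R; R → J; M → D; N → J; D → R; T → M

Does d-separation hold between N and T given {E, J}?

No

4 paths connect N and T; each must be blocked for d-separation to hold:
Path 1: N → J ← R ← M ← T
  J is a collider and J is conditioned on, which opens it; R is a chain and R is not conditioned on; M is a chain and M is not conditioned on — no node blocks this path, so it is active.
Path 2: N → J ← R ← D ← M ← T
  J is a collider and J is conditioned on, which opens it; R is a chain and R is not conditioned on; D is a chain and D is not conditioned on; M is a chain and M is not conditioned on — no node blocks this path, so it is active.
Path 3: N → R ← M ← T
  R is a collider and its descendant J is conditioned on, which opens it; M is a chain and M is not conditioned on — no node blocks this path, so it is active.
Path 4: N → R ← D ← M ← T
  R is a collider and its descendant J is conditioned on, which opens it; D is a chain and D is not conditioned on; M is a chain and M is not conditioned on — no node blocks this path, so it is active.
At least one path is unblocked, so d-separation fails.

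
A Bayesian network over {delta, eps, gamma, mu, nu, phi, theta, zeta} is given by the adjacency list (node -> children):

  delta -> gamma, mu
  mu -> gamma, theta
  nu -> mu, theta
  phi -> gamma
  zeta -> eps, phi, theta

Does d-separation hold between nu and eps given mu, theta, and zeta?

Yes — nu and eps are d-separated given {mu, theta, zeta}.

6 paths connect nu and eps; each must be blocked for d-separation to hold:
Path 1: nu → theta ← mu → gamma ← phi ← zeta → eps
  mu is a fork here and mu is conditioned on, so the path is blocked at mu.
Path 2: nu → theta ← mu ← delta → gamma ← phi ← zeta → eps
  mu is a chain here and mu is conditioned on, so the path is blocked at mu.
Path 3: nu → theta ← zeta → eps
  zeta is a fork here and zeta is conditioned on, so the path is blocked at zeta.
Path 4: nu → mu → theta ← zeta → eps
  mu is a chain here and mu is conditioned on, so the path is blocked at mu.
Path 5: nu → mu → gamma ← phi ← zeta → eps
  mu is a chain here and mu is conditioned on, so the path is blocked at mu.
Path 6: nu → mu ← delta → gamma ← phi ← zeta → eps
  gamma is a collider here and neither gamma nor any of its descendants is conditioned on, so the collider stays closed — the path is blocked at gamma.
Every path is blocked, so nu and eps are d-separated given {mu, theta, zeta}.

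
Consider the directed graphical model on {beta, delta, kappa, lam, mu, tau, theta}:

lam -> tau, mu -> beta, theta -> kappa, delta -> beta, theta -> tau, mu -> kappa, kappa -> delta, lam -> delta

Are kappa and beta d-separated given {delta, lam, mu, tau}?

3 paths connect kappa and beta; each must be blocked for d-separation to hold:
  1. kappa → delta → beta — delta:chain[blocks] ⇒ blocked
  2. kappa ← mu → beta — mu:fork[blocks] ⇒ blocked
  3. kappa ← theta → tau ← lam → delta → beta — theta:fork[open]; tau:collider[open]; lam:fork[blocks]; delta:chain[blocks] ⇒ blocked
Since every path is blocked, d-separation holds.

Yes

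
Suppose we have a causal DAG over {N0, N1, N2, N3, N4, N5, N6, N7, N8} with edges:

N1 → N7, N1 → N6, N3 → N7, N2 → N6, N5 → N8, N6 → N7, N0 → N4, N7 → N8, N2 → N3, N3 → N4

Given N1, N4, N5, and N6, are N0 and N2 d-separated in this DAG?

There are 3 undirected paths between N0 and N2; checking each against the conditioning set {N1, N4, N5, N6}:
  1. N0 → N4 ← N3 → N7 ← N1 → N6 ← N2 — N4:collider[open]; N3:fork[open]; N7:collider[blocks]; N1:fork[blocks]; N6:collider[open] ⇒ blocked
  2. N0 → N4 ← N3 → N7 ← N6 ← N2 — N4:collider[open]; N3:fork[open]; N7:collider[blocks]; N6:chain[blocks] ⇒ blocked
  3. N0 → N4 ← N3 ← N2 — N4:collider[open]; N3:chain[open] ⇒ active
Since the path N0 → N4 ← N3 ← N2 is active, N0 and N2 are not d-separated given {N1, N4, N5, N6}.

No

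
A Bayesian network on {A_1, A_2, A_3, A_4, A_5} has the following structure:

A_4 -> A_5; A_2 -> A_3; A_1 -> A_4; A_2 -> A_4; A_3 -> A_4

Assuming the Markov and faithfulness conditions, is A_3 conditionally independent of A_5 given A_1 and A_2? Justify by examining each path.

No — A_3 and A_5 are not d-separated given {A_1, A_2}.

2 paths connect A_3 and A_5; each must be blocked for d-separation to hold:
Path 1: A_3 → A_4 → A_5
  A_4 is a chain and A_4 is not conditioned on — no node blocks this path, so it is active.
Path 2: A_3 ← A_2 → A_4 → A_5
  A_2 is a fork here and A_2 is conditioned on, so the path is blocked at A_2.
Because an active path exists, A_3 and A_5 are not d-separated.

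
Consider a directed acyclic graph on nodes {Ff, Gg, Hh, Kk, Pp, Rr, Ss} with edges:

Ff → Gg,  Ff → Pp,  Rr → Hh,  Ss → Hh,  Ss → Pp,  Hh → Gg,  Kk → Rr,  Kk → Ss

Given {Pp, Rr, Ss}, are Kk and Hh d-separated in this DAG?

3 paths connect Kk and Hh; each must be blocked for d-separation to hold:
Path 1: Kk → Rr → Hh
  Rr is a chain here and Rr is conditioned on, so the path is blocked at Rr.
Path 2: Kk → Ss → Hh
  Ss is a chain here and Ss is conditioned on, so the path is blocked at Ss.
Path 3: Kk → Ss → Pp ← Ff → Gg ← Hh
  Ss is a chain here and Ss is conditioned on, so the path is blocked at Ss.
Every path is blocked, so Kk and Hh are d-separated given {Pp, Rr, Ss}.

Yes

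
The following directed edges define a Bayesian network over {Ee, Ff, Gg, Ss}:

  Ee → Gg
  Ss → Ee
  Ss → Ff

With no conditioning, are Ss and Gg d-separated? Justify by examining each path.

No

The only undirected path from Ss to Gg is:
  1. Ss → Ee → Gg — Ee:chain[open] ⇒ active
At least one path is unblocked, so d-separation fails.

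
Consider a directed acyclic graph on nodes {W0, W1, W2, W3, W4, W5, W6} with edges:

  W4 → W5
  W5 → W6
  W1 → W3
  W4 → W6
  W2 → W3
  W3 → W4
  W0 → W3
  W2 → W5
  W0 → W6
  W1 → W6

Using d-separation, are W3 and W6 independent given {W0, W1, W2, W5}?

No

6 paths connect W3 and W6; each must be blocked for d-separation to hold:
Path 1: W3 ← W1 → W6
  W1 is a fork here and W1 is conditioned on, so the path is blocked at W1.
Path 2: W3 ← W0 → W6
  W0 is a fork here and W0 is conditioned on, so the path is blocked at W0.
Path 3: W3 → W4 → W5 → W6
  W5 is a chain here and W5 is conditioned on, so the path is blocked at W5.
Path 4: W3 → W4 → W6
  W4 is a chain and W4 is not conditioned on — no node blocks this path, so it is active.
Path 5: W3 ← W2 → W5 ← W4 → W6
  W2 is a fork here and W2 is conditioned on, so the path is blocked at W2.
Path 6: W3 ← W2 → W5 → W6
  W2 is a fork here and W2 is conditioned on, so the path is blocked at W2.
At least one path is unblocked, so d-separation fails.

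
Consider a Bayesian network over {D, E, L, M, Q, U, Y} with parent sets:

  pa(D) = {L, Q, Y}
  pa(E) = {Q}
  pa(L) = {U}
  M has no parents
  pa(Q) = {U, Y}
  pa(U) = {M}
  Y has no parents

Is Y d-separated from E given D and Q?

Enumerating the 3 paths from Y to E and testing each for blocking by {D, Q}:
Path 1: Y → D ← L ← U → Q → E
  Q is a chain here and Q is conditioned on, so the path is blocked at Q.
Path 2: Y → D ← Q → E
  Q is a fork here and Q is conditioned on, so the path is blocked at Q.
Path 3: Y → Q → E
  Q is a chain here and Q is conditioned on, so the path is blocked at Q.
Every path is blocked, so Y and E are d-separated given {D, Q}.

Yes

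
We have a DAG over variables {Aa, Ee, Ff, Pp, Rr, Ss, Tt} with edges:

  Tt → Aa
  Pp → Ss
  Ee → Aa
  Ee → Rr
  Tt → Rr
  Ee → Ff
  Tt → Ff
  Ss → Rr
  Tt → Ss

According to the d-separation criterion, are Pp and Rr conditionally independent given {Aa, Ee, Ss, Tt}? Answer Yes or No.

Yes

We examine all 4 paths between Pp and Rr:
  1. Pp → Ss ← Tt → Aa ← Ee → Rr — Ss:collider[open]; Tt:fork[blocks]; Aa:collider[open]; Ee:fork[blocks] ⇒ blocked
  2. Pp → Ss ← Tt → Ff ← Ee → Rr — Ss:collider[open]; Tt:fork[blocks]; Ff:collider[blocks]; Ee:fork[blocks] ⇒ blocked
  3. Pp → Ss ← Tt → Rr — Ss:collider[open]; Tt:fork[blocks] ⇒ blocked
  4. Pp → Ss → Rr — Ss:chain[blocks] ⇒ blocked
Since every path is blocked, d-separation holds.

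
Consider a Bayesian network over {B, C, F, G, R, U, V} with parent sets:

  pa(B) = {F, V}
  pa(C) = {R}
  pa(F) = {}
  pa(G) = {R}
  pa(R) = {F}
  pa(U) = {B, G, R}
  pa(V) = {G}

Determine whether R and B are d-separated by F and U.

Enumerating the 5 paths from R to B and testing each for blocking by {F, U}:
Path 1: R → G → U ← B
  G is a chain and G is not conditioned on; U is a collider and U is conditioned on, which opens it — no node blocks this path, so it is active.
Path 2: R → G → V → B
  G is a chain and G is not conditioned on; V is a chain and V is not conditioned on — no node blocks this path, so it is active.
Path 3: R → U ← G → V → B
  U is a collider and U is conditioned on, which opens it; G is a fork and G is not conditioned on; V is a chain and V is not conditioned on — no node blocks this path, so it is active.
Path 4: R → U ← B
  U is a collider and U is conditioned on, which opens it — no node blocks this path, so it is active.
Path 5: R ← F → B
  F is a fork here and F is conditioned on, so the path is blocked at F.
Because an active path exists, R and B are not d-separated.

No — R and B are not d-separated given {F, U}.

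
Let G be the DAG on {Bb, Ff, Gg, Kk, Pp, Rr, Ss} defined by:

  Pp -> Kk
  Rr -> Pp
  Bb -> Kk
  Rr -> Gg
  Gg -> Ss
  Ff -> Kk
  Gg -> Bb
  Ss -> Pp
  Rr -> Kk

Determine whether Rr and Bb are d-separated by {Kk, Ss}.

No

6 paths connect Rr and Bb; each must be blocked for d-separation to hold:
  1. Rr → Gg → Ss → Pp → Kk ← Bb — Gg:chain[open]; Ss:chain[blocks]; Pp:chain[open]; Kk:collider[open] ⇒ blocked
  2. Rr → Gg → Bb — Gg:chain[open] ⇒ active
  3. Rr → Pp → Kk ← Bb — Pp:chain[open]; Kk:collider[open] ⇒ active
  4. Rr → Pp ← Ss ← Gg → Bb — Pp:collider[open]; Ss:chain[blocks]; Gg:fork[open] ⇒ blocked
  5. Rr → Kk ← Pp ← Ss ← Gg → Bb — Kk:collider[open]; Pp:chain[open]; Ss:chain[blocks]; Gg:fork[open] ⇒ blocked
  6. Rr → Kk ← Bb — Kk:collider[open] ⇒ active
Because an active path exists, Rr and Bb are not d-separated.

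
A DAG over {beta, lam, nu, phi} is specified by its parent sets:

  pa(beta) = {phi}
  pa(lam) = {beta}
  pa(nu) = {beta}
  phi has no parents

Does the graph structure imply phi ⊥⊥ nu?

The only undirected path from phi to nu is:
Path 1: phi → beta → nu
  beta is a chain and beta is not conditioned on — no node blocks this path, so it is active.
Since the path phi → beta → nu is active, phi and nu are not d-separated given ∅.

No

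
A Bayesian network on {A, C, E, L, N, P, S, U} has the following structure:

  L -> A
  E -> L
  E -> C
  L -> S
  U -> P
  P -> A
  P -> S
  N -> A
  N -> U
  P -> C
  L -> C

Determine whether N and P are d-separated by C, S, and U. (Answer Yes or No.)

Yes — N and P are d-separated given {C, S, U}.

Enumerating the 5 paths from N to P and testing each for blocking by {C, S, U}:
Path 1: N → A ← L → S ← P
  A is a collider here and neither A nor any of its descendants is conditioned on, so the collider stays closed — the path is blocked at A.
Path 2: N → A ← L → C ← P
  A is a collider here and neither A nor any of its descendants is conditioned on, so the collider stays closed — the path is blocked at A.
Path 3: N → A ← L ← E → C ← P
  A is a collider here and neither A nor any of its descendants is conditioned on, so the collider stays closed — the path is blocked at A.
Path 4: N → A ← P
  A is a collider here and neither A nor any of its descendants is conditioned on, so the collider stays closed — the path is blocked at A.
Path 5: N → U → P
  U is a chain here and U is conditioned on, so the path is blocked at U.
All paths are blocked; N ⊥ P | {C, S, U} holds.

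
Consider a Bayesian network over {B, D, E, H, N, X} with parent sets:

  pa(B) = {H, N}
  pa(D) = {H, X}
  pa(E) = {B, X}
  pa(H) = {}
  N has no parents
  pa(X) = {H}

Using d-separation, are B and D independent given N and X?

There are 4 undirected paths between B and D; checking each against the conditioning set {N, X}:
Path 1: B ← H → X → D
  X is a chain here and X is conditioned on, so the path is blocked at X.
Path 2: B ← H → D
  H is a fork and H is not conditioned on — no node blocks this path, so it is active.
Path 3: B → E ← X ← H → D
  E is a collider here and neither E nor any of its descendants is conditioned on, so the collider stays closed — the path is blocked at E.
Path 4: B → E ← X → D
  E is a collider here and neither E nor any of its descendants is conditioned on, so the collider stays closed — the path is blocked at E.
Since the path B ← H → D is active, B and D are not d-separated given {N, X}.

No — B and D are not d-separated given {N, X}.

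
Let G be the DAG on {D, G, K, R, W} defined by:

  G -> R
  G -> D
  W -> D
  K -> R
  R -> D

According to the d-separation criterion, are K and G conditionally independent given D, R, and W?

There are 2 undirected paths between K and G; checking each against the conditioning set {D, R, W}:
Path 1: K → R ← G
  R is a collider and R is conditioned on, which opens it — no node blocks this path, so it is active.
Path 2: K → R → D ← G
  R is a chain here and R is conditioned on, so the path is blocked at R.
Because an active path exists, K and G are not d-separated.

No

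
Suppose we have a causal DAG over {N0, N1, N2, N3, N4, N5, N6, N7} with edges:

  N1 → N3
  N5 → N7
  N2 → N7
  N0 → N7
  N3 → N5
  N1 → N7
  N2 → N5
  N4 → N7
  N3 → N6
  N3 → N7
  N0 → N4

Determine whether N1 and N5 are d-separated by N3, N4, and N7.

No

There are 6 undirected paths between N1 and N5; checking each against the conditioning set {N3, N4, N7}:
Path 1: N1 → N7 ← N3 → N5
  N3 is a fork here and N3 is conditioned on, so the path is blocked at N3.
Path 2: N1 → N7 ← N2 → N5
  N7 is a collider and N7 is conditioned on, which opens it; N2 is a fork and N2 is not conditioned on — no node blocks this path, so it is active.
Path 3: N1 → N7 ← N5
  N7 is a collider and N7 is conditioned on, which opens it — no node blocks this path, so it is active.
Path 4: N1 → N3 → N7 ← N2 → N5
  N3 is a chain here and N3 is conditioned on, so the path is blocked at N3.
Path 5: N1 → N3 → N7 ← N5
  N3 is a chain here and N3 is conditioned on, so the path is blocked at N3.
Path 6: N1 → N3 → N5
  N3 is a chain here and N3 is conditioned on, so the path is blocked at N3.
Because an active path exists, N1 and N5 are not d-separated.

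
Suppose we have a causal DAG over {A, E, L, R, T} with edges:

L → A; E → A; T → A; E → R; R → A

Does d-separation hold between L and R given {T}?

Enumerating the 2 paths from L to R and testing each for blocking by {T}:
  1. L → A ← R — A:collider[blocks] ⇒ blocked
  2. L → A ← E → R — A:collider[blocks]; E:fork[open] ⇒ blocked
Every path is blocked, so L and R are d-separated given {T}.

Yes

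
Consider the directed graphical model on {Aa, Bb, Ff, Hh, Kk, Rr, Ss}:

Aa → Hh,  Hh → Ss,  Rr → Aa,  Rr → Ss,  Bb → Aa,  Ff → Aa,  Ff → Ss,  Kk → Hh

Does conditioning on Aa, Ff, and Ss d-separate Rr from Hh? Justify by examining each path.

There are 4 undirected paths between Rr and Hh; checking each against the conditioning set {Aa, Ff, Ss}:
Path 1: Rr → Aa ← Ff → Ss ← Hh
  Ff is a fork here and Ff is conditioned on, so the path is blocked at Ff.
Path 2: Rr → Aa → Hh
  Aa is a chain here and Aa is conditioned on, so the path is blocked at Aa.
Path 3: Rr → Ss ← Ff → Aa → Hh
  Ff is a fork here and Ff is conditioned on, so the path is blocked at Ff.
Path 4: Rr → Ss ← Hh
  Ss is a collider and Ss is conditioned on, which opens it — no node blocks this path, so it is active.
At least one path is unblocked, so d-separation fails.

No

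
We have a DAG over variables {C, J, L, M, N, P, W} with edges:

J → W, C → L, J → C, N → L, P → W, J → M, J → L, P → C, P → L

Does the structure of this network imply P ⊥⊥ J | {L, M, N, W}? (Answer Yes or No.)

We examine all 5 paths between P and J:
  1. P → L ← J — L:collider[open] ⇒ active
  2. P → L ← C ← J — L:collider[open]; C:chain[open] ⇒ active
  3. P → W ← J — W:collider[open] ⇒ active
  4. P → C ← J — C:collider[open] ⇒ active
  5. P → C → L ← J — C:chain[open]; L:collider[open] ⇒ active
Because an active path exists, P and J are not d-separated.

No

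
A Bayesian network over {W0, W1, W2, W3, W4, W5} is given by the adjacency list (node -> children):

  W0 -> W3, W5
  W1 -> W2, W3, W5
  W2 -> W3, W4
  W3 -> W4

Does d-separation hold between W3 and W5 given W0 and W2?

No

Enumerating the 4 paths from W3 to W5 and testing each for blocking by {W0, W2}:
Path 1: W3 → W4 ← W2 ← W1 → W5
  W4 is a collider here and neither W4 nor any of its descendants is conditioned on, so the collider stays closed — the path is blocked at W4.
Path 2: W3 ← W0 → W5
  W0 is a fork here and W0 is conditioned on, so the path is blocked at W0.
Path 3: W3 ← W1 → W5
  W1 is a fork and W1 is not conditioned on — no node blocks this path, so it is active.
Path 4: W3 ← W2 ← W1 → W5
  W2 is a chain here and W2 is conditioned on, so the path is blocked at W2.
Because an active path exists, W3 and W5 are not d-separated.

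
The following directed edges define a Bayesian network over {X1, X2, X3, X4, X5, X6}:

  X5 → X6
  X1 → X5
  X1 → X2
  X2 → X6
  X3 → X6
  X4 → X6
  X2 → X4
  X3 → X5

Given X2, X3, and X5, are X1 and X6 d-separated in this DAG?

Yes

Enumerating the 4 paths from X1 to X6 and testing each for blocking by {X2, X3, X5}:
Path 1: X1 → X2 → X6
  X2 is a chain here and X2 is conditioned on, so the path is blocked at X2.
Path 2: X1 → X2 → X4 → X6
  X2 is a chain here and X2 is conditioned on, so the path is blocked at X2.
Path 3: X1 → X5 → X6
  X5 is a chain here and X5 is conditioned on, so the path is blocked at X5.
Path 4: X1 → X5 ← X3 → X6
  X3 is a fork here and X3 is conditioned on, so the path is blocked at X3.
Since every path is blocked, d-separation holds.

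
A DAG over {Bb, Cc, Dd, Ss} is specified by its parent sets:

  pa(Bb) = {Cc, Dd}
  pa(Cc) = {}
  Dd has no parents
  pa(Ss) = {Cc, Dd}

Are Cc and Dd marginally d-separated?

Yes

There are 2 undirected paths between Cc and Dd; checking each against the conditioning set ∅:
Path 1: Cc → Ss ← Dd
  Ss is a collider here and neither Ss nor any of its descendants is conditioned on, so the collider stays closed — the path is blocked at Ss.
Path 2: Cc → Bb ← Dd
  Bb is a collider here and neither Bb nor any of its descendants is conditioned on, so the collider stays closed — the path is blocked at Bb.
All paths are blocked; Cc ⊥ Dd | ∅ holds.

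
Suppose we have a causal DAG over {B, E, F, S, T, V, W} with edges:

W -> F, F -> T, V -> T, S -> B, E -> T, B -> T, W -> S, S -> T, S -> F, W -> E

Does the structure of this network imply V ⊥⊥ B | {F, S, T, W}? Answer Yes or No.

No

There are 6 undirected paths between V and B; checking each against the conditioning set {F, S, T, W}:
Path 1: V → T ← S → B
  S is a fork here and S is conditioned on, so the path is blocked at S.
Path 2: V → T ← E ← W → S → B
  W is a fork here and W is conditioned on, so the path is blocked at W.
Path 3: V → T ← E ← W → F ← S → B
  W is a fork here and W is conditioned on, so the path is blocked at W.
Path 4: V → T ← B
  T is a collider and T is conditioned on, which opens it — no node blocks this path, so it is active.
Path 5: V → T ← F ← S → B
  F is a chain here and F is conditioned on, so the path is blocked at F.
Path 6: V → T ← F ← W → S → B
  F is a chain here and F is conditioned on, so the path is blocked at F.
Since the path V → T ← B is active, V and B are not d-separated given {F, S, T, W}.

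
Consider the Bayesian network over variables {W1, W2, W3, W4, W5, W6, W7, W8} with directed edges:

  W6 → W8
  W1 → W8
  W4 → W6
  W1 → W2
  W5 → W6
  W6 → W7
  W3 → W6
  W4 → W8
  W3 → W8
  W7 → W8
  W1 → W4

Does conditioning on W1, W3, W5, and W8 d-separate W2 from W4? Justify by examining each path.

5 paths connect W2 and W4; each must be blocked for d-separation to hold:
Path 1: W2 ← W1 → W8 ← W7 ← W6 ← W4
  W1 is a fork here and W1 is conditioned on, so the path is blocked at W1.
Path 2: W2 ← W1 → W8 ← W4
  W1 is a fork here and W1 is conditioned on, so the path is blocked at W1.
Path 3: W2 ← W1 → W8 ← W3 → W6 ← W4
  W1 is a fork here and W1 is conditioned on, so the path is blocked at W1.
Path 4: W2 ← W1 → W8 ← W6 ← W4
  W1 is a fork here and W1 is conditioned on, so the path is blocked at W1.
Path 5: W2 ← W1 → W4
  W1 is a fork here and W1 is conditioned on, so the path is blocked at W1.
Every path is blocked, so W2 and W4 are d-separated given {W1, W3, W5, W8}.

Yes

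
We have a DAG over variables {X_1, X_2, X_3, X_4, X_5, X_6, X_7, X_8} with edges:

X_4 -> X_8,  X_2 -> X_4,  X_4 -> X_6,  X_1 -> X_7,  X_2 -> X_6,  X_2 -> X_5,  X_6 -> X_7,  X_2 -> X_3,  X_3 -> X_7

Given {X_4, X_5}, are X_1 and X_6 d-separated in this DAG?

Yes

Enumerating the 3 paths from X_1 to X_6 and testing each for blocking by {X_4, X_5}:
Path 1: X_1 → X_7 ← X_3 ← X_2 → X_4 → X_6
  X_7 is a collider here and neither X_7 nor any of its descendants is conditioned on, so the collider stays closed — the path is blocked at X_7.
Path 2: X_1 → X_7 ← X_3 ← X_2 → X_6
  X_7 is a collider here and neither X_7 nor any of its descendants is conditioned on, so the collider stays closed — the path is blocked at X_7.
Path 3: X_1 → X_7 ← X_6
  X_7 is a collider here and neither X_7 nor any of its descendants is conditioned on, so the collider stays closed — the path is blocked at X_7.
All paths are blocked; X_1 ⊥ X_6 | {X_4, X_5} holds.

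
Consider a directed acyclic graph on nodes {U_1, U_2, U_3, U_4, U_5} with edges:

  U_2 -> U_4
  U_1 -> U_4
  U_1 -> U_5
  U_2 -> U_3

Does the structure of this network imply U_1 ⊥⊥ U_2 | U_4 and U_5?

No

Only one path connects U_1 and U_2:
Path 1: U_1 → U_4 ← U_2
  U_4 is a collider and U_4 is conditioned on, which opens it — no node blocks this path, so it is active.
At least one path is unblocked, so d-separation fails.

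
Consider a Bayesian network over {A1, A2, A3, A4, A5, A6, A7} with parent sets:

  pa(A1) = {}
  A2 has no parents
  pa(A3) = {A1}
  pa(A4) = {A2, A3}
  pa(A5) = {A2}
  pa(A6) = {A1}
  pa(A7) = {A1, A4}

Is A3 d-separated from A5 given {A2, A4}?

There are 2 undirected paths between A3 and A5; checking each against the conditioning set {A2, A4}:
Path 1: A3 → A4 ← A2 → A5
  A2 is a fork here and A2 is conditioned on, so the path is blocked at A2.
Path 2: A3 ← A1 → A7 ← A4 ← A2 → A5
  A7 is a collider here and neither A7 nor any of its descendants is conditioned on, so the collider stays closed — the path is blocked at A7.
All paths are blocked; A3 ⊥ A5 | {A2, A4} holds.

Yes — A3 and A5 are d-separated given {A2, A4}.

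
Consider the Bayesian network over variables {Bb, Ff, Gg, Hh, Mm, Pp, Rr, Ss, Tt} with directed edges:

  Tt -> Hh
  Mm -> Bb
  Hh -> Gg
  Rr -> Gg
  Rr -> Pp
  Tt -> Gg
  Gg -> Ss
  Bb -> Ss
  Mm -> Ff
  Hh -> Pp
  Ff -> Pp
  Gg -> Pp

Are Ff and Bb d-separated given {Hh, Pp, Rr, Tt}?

We examine all 5 paths between Ff and Bb:
Path 1: Ff → Pp ← Rr → Gg → Ss ← Bb
  Rr is a fork here and Rr is conditioned on, so the path is blocked at Rr.
Path 2: Ff → Pp ← Gg → Ss ← Bb
  Ss is a collider here and neither Ss nor any of its descendants is conditioned on, so the collider stays closed — the path is blocked at Ss.
Path 3: Ff → Pp ← Hh → Gg → Ss ← Bb
  Hh is a fork here and Hh is conditioned on, so the path is blocked at Hh.
Path 4: Ff → Pp ← Hh ← Tt → Gg → Ss ← Bb
  Hh is a chain here and Hh is conditioned on, so the path is blocked at Hh.
Path 5: Ff ← Mm → Bb
  Mm is a fork and Mm is not conditioned on — no node blocks this path, so it is active.
Since the path Ff ← Mm → Bb is active, Ff and Bb are not d-separated given {Hh, Pp, Rr, Tt}.

No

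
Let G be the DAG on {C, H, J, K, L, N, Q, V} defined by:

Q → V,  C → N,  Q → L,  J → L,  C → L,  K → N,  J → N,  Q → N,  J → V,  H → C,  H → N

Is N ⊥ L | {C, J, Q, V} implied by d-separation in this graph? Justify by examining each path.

We examine all 6 paths between N and L:
  1. N ← H → C → L — H:fork[open]; C:chain[blocks] ⇒ blocked
  2. N ← C → L — C:fork[blocks] ⇒ blocked
  3. N ← J → V ← Q → L — J:fork[blocks]; V:collider[open]; Q:fork[blocks] ⇒ blocked
  4. N ← J → L — J:fork[blocks] ⇒ blocked
  5. N ← Q → V ← J → L — Q:fork[blocks]; V:collider[open]; J:fork[blocks] ⇒ blocked
  6. N ← Q → L — Q:fork[blocks] ⇒ blocked
All paths are blocked; N ⊥ L | {C, J, Q, V} holds.

Yes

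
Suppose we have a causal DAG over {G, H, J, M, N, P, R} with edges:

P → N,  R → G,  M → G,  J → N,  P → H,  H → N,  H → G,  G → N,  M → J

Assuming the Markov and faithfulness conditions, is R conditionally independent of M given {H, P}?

Enumerating the 4 paths from R to M and testing each for blocking by {H, P}:
  1. R → G → N ← J ← M — G:chain[open]; N:collider[blocks]; J:chain[open] ⇒ blocked
  2. R → G ← M — G:collider[blocks] ⇒ blocked
  3. R → G ← H ← P → N ← J ← M — G:collider[blocks]; H:chain[blocks]; P:fork[blocks]; N:collider[blocks]; J:chain[open] ⇒ blocked
  4. R → G ← H → N ← J ← M — G:collider[blocks]; H:fork[blocks]; N:collider[blocks]; J:chain[open] ⇒ blocked
Since every path is blocked, d-separation holds.

Yes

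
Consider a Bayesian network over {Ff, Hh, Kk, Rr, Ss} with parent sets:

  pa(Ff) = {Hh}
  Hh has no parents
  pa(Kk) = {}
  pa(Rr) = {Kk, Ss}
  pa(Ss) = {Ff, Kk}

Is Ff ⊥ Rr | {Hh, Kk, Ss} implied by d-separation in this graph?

Yes — Ff and Rr are d-separated given {Hh, Kk, Ss}.

2 paths connect Ff and Rr; each must be blocked for d-separation to hold:
Path 1: Ff → Ss ← Kk → Rr
  Kk is a fork here and Kk is conditioned on, so the path is blocked at Kk.
Path 2: Ff → Ss → Rr
  Ss is a chain here and Ss is conditioned on, so the path is blocked at Ss.
All paths are blocked; Ff ⊥ Rr | {Hh, Kk, Ss} holds.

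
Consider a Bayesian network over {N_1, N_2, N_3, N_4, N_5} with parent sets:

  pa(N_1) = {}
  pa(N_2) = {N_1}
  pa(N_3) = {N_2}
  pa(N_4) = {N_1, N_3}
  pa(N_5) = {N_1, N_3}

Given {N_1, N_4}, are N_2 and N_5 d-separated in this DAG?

4 paths connect N_2 and N_5; each must be blocked for d-separation to hold:
Path 1: N_2 → N_3 → N_4 ← N_1 → N_5
  N_1 is a fork here and N_1 is conditioned on, so the path is blocked at N_1.
Path 2: N_2 → N_3 → N_5
  N_3 is a chain and N_3 is not conditioned on — no node blocks this path, so it is active.
Path 3: N_2 ← N_1 → N_4 ← N_3 → N_5
  N_1 is a fork here and N_1 is conditioned on, so the path is blocked at N_1.
Path 4: N_2 ← N_1 → N_5
  N_1 is a fork here and N_1 is conditioned on, so the path is blocked at N_1.
Since the path N_2 → N_3 → N_5 is active, N_2 and N_5 are not d-separated given {N_1, N_4}.

No — N_2 and N_5 are not d-separated given {N_1, N_4}.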